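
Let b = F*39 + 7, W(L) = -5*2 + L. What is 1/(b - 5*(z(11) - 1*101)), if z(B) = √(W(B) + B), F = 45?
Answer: 2267/5138989 + 10*√3/5138989 ≈ 0.00044451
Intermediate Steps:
W(L) = -10 + L
z(B) = √(-10 + 2*B) (z(B) = √((-10 + B) + B) = √(-10 + 2*B))
b = 1762 (b = 45*39 + 7 = 1755 + 7 = 1762)
1/(b - 5*(z(11) - 1*101)) = 1/(1762 - 5*(√(-10 + 2*11) - 1*101)) = 1/(1762 - 5*(√(-10 + 22) - 101)) = 1/(1762 - 5*(√12 - 101)) = 1/(1762 - 5*(2*√3 - 101)) = 1/(1762 - 5*(-101 + 2*√3)) = 1/(1762 + (505 - 10*√3)) = 1/(2267 - 10*√3)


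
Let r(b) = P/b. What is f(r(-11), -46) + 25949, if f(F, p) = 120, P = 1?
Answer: 26069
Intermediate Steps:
r(b) = 1/b
f(r(-11), -46) + 25949 = 120 + 25949 = 26069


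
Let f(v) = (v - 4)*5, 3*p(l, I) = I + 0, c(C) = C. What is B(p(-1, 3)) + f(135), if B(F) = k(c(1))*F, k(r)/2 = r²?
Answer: 657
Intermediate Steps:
p(l, I) = I/3 (p(l, I) = (I + 0)/3 = I/3)
k(r) = 2*r²
B(F) = 2*F (B(F) = (2*1²)*F = (2*1)*F = 2*F)
f(v) = -20 + 5*v (f(v) = (-4 + v)*5 = -20 + 5*v)
B(p(-1, 3)) + f(135) = 2*((⅓)*3) + (-20 + 5*135) = 2*1 + (-20 + 675) = 2 + 655 = 657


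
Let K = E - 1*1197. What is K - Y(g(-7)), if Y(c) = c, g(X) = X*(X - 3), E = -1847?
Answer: -3114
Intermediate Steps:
g(X) = X*(-3 + X)
K = -3044 (K = -1847 - 1*1197 = -1847 - 1197 = -3044)
K - Y(g(-7)) = -3044 - (-7)*(-3 - 7) = -3044 - (-7)*(-10) = -3044 - 1*70 = -3044 - 70 = -3114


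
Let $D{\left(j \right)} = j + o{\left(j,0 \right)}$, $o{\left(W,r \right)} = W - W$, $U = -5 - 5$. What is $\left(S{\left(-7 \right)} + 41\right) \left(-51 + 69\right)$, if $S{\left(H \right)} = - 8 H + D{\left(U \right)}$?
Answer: $1566$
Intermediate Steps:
$U = -10$
$o{\left(W,r \right)} = 0$
$D{\left(j \right)} = j$ ($D{\left(j \right)} = j + 0 = j$)
$S{\left(H \right)} = -10 - 8 H$ ($S{\left(H \right)} = - 8 H - 10 = -10 - 8 H$)
$\left(S{\left(-7 \right)} + 41\right) \left(-51 + 69\right) = \left(\left(-10 - -56\right) + 41\right) \left(-51 + 69\right) = \left(\left(-10 + 56\right) + 41\right) 18 = \left(46 + 41\right) 18 = 87 \cdot 18 = 1566$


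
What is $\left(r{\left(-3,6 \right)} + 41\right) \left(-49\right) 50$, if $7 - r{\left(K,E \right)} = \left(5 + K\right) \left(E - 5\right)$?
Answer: $-112700$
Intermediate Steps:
$r{\left(K,E \right)} = 7 - \left(-5 + E\right) \left(5 + K\right)$ ($r{\left(K,E \right)} = 7 - \left(5 + K\right) \left(E - 5\right) = 7 - \left(5 + K\right) \left(-5 + E\right) = 7 - \left(-5 + E\right) \left(5 + K\right)$)
$\left(r{\left(-3,6 \right)} + 41\right) \left(-49\right) 50 = \left(\left(32 - 30 + 5 \left(-3\right) - 6 \left(-3\right)\right) + 41\right) \left(-49\right) 50 = \left(\left(32 - 30 - 15 + 18\right) + 41\right) \left(-49\right) 50 = \left(5 + 41\right) \left(-49\right) 50 = 46 \left(-49\right) 50 = \left(-2254\right) 50 = -112700$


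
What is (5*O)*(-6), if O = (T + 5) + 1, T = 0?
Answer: -180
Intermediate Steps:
O = 6 (O = (0 + 5) + 1 = 5 + 1 = 6)
(5*O)*(-6) = (5*6)*(-6) = 30*(-6) = -180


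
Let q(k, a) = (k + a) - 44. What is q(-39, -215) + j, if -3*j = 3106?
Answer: -4000/3 ≈ -1333.3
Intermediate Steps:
q(k, a) = -44 + a + k (q(k, a) = (a + k) - 44 = -44 + a + k)
j = -3106/3 (j = -⅓*3106 = -3106/3 ≈ -1035.3)
q(-39, -215) + j = (-44 - 215 - 39) - 3106/3 = -298 - 3106/3 = -4000/3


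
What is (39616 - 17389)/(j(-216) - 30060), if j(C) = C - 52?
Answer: -22227/30328 ≈ -0.73289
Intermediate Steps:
j(C) = -52 + C
(39616 - 17389)/(j(-216) - 30060) = (39616 - 17389)/((-52 - 216) - 30060) = 22227/(-268 - 30060) = 22227/(-30328) = 22227*(-1/30328) = -22227/30328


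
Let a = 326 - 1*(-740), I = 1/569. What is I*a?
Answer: 1066/569 ≈ 1.8735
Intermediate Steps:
I = 1/569 ≈ 0.0017575
a = 1066 (a = 326 + 740 = 1066)
I*a = (1/569)*1066 = 1066/569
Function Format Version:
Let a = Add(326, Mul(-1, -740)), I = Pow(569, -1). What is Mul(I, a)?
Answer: Rational(1066, 569) ≈ 1.8735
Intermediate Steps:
I = Rational(1, 569) ≈ 0.0017575
a = 1066 (a = Add(326, 740) = 1066)
Mul(I, a) = Mul(Rational(1, 569), 1066) = Rational(1066, 569)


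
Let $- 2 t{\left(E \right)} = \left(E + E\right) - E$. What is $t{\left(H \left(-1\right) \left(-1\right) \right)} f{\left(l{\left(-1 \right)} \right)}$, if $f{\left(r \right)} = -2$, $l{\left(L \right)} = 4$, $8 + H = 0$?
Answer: $-8$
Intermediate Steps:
$H = -8$ ($H = -8 + 0 = -8$)
$t{\left(E \right)} = - \frac{E}{2}$ ($t{\left(E \right)} = - \frac{\left(E + E\right) - E}{2} = - \frac{2 E - E}{2} = - \frac{E}{2}$)
$t{\left(H \left(-1\right) \left(-1\right) \right)} f{\left(l{\left(-1 \right)} \right)} = - \frac{\left(-8\right) \left(-1\right) \left(-1\right)}{2} \left(-2\right) = - \frac{8 \left(-1\right)}{2} \left(-2\right) = \left(- \frac{1}{2}\right) \left(-8\right) \left(-2\right) = 4 \left(-2\right) = -8$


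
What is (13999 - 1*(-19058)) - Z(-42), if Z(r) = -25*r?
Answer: 32007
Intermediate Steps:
(13999 - 1*(-19058)) - Z(-42) = (13999 - 1*(-19058)) - (-25)*(-42) = (13999 + 19058) - 1*1050 = 33057 - 1050 = 32007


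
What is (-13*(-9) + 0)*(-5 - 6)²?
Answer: 14157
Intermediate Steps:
(-13*(-9) + 0)*(-5 - 6)² = (117 + 0)*(-11)² = 117*121 = 14157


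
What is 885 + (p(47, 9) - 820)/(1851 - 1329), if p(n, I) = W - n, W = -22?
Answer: 461081/522 ≈ 883.30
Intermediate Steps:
p(n, I) = -22 - n
885 + (p(47, 9) - 820)/(1851 - 1329) = 885 + ((-22 - 1*47) - 820)/(1851 - 1329) = 885 + ((-22 - 47) - 820)/522 = 885 + (-69 - 820)*(1/522) = 885 - 889*1/522 = 885 - 889/522 = 461081/522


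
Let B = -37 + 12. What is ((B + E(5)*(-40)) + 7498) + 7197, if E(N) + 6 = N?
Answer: 14710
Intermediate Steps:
E(N) = -6 + N
B = -25
((B + E(5)*(-40)) + 7498) + 7197 = ((-25 + (-6 + 5)*(-40)) + 7498) + 7197 = ((-25 - 1*(-40)) + 7498) + 7197 = ((-25 + 40) + 7498) + 7197 = (15 + 7498) + 7197 = 7513 + 7197 = 14710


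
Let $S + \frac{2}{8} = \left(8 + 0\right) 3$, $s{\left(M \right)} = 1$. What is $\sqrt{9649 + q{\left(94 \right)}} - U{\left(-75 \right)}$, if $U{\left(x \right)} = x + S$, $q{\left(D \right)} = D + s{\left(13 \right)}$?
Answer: $\frac{205}{4} + 4 \sqrt{609} \approx 149.96$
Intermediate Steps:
$S = \frac{95}{4}$ ($S = - \frac{1}{4} + \left(8 + 0\right) 3 = - \frac{1}{4} + 8 \cdot 3 = - \frac{1}{4} + 24 = \frac{95}{4} \approx 23.75$)
$q{\left(D \right)} = 1 + D$ ($q{\left(D \right)} = D + 1 = 1 + D$)
$U{\left(x \right)} = \frac{95}{4} + x$ ($U{\left(x \right)} = x + \frac{95}{4} = \frac{95}{4} + x$)
$\sqrt{9649 + q{\left(94 \right)}} - U{\left(-75 \right)} = \sqrt{9649 + \left(1 + 94\right)} - \left(\frac{95}{4} - 75\right) = \sqrt{9649 + 95} - - \frac{205}{4} = \sqrt{9744} + \frac{205}{4} = 4 \sqrt{609} + \frac{205}{4} = \frac{205}{4} + 4 \sqrt{609}$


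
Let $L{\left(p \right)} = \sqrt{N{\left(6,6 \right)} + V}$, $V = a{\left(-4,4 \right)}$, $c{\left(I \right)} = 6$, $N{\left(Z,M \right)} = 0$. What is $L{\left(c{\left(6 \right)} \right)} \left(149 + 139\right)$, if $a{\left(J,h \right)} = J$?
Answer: $576 i \approx 576.0 i$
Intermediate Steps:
$V = -4$
$L{\left(p \right)} = 2 i$ ($L{\left(p \right)} = \sqrt{0 - 4} = \sqrt{-4} = 2 i$)
$L{\left(c{\left(6 \right)} \right)} \left(149 + 139\right) = 2 i \left(149 + 139\right) = 2 i 288 = 576 i$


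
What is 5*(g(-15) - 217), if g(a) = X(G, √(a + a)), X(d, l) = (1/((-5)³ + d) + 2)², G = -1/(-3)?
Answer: -148990335/139876 ≈ -1065.2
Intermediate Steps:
G = ⅓ (G = -1*(-⅓) = ⅓ ≈ 0.33333)
X(d, l) = (2 + 1/(-125 + d))² (X(d, l) = (1/(-125 + d) + 2)² = (2 + 1/(-125 + d))²)
g(a) = 555025/139876 (g(a) = (-249 + 2*(⅓))²/(-125 + ⅓)² = (-249 + ⅔)²/(-374/3)² = (-745/3)²*(9/139876) = (555025/9)*(9/139876) = 555025/139876)
5*(g(-15) - 217) = 5*(555025/139876 - 217) = 5*(-29798067/139876) = -148990335/139876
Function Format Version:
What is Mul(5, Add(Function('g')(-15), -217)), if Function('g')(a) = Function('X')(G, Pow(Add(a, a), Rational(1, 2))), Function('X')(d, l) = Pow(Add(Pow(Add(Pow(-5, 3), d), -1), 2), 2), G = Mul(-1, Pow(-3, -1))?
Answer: Rational(-148990335, 139876) ≈ -1065.2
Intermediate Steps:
G = Rational(1, 3) (G = Mul(-1, Rational(-1, 3)) = Rational(1, 3) ≈ 0.33333)
Function('X')(d, l) = Pow(Add(2, Pow(Add(-125, d), -1)), 2) (Function('X')(d, l) = Pow(Add(Pow(Add(-125, d), -1), 2), 2) = Pow(Add(2, Pow(Add(-125, d), -1)), 2))
Function('g')(a) = Rational(555025, 139876) (Function('g')(a) = Mul(Pow(Add(-249, Mul(2, Rational(1, 3))), 2), Pow(Add(-125, Rational(1, 3)), -2)) = Mul(Pow(Add(-249, Rational(2, 3)), 2), Pow(Rational(-374, 3), -2)) = Mul(Pow(Rational(-745, 3), 2), Rational(9, 139876)) = Mul(Rational(555025, 9), Rational(9, 139876)) = Rational(555025, 139876))
Mul(5, Add(Function('g')(-15), -217)) = Mul(5, Add(Rational(555025, 139876), -217)) = Mul(5, Rational(-29798067, 139876)) = Rational(-148990335, 139876)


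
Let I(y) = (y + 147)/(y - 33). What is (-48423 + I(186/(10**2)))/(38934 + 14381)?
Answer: -8378006/9223495 ≈ -0.90833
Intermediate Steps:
I(y) = (147 + y)/(-33 + y)
(-48423 + I(186/(10**2)))/(38934 + 14381) = (-48423 + (147 + 186/(10**2))/(-33 + 186/(10**2)))/(38934 + 14381) = (-48423 + (147 + 186/100)/(-33 + 186/100))/53315 = (-48423 + (147 + 186*(1/100))/(-33 + 186*(1/100)))*(1/53315) = (-48423 + (147 + 93/50)/(-33 + 93/50))*(1/53315) = (-48423 + (7443/50)/(-1557/50))*(1/53315) = (-48423 - 50/1557*7443/50)*(1/53315) = (-48423 - 827/173)*(1/53315) = -8378006/173*1/53315 = -8378006/9223495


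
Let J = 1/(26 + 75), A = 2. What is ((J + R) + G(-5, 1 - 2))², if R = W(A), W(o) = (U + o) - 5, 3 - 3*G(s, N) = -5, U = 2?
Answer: 258064/91809 ≈ 2.8109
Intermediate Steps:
G(s, N) = 8/3 (G(s, N) = 1 - ⅓*(-5) = 1 + 5/3 = 8/3)
J = 1/101 ≈ 0.0099010
W(o) = -3 + o (W(o) = (2 + o) - 5 = -3 + o)
R = -1 (R = -3 + 2 = -1)
((J + R) + G(-5, 1 - 2))² = ((1/101 - 1) + 8/3)² = (-100/101 + 8/3)² = (508/303)² = 258064/91809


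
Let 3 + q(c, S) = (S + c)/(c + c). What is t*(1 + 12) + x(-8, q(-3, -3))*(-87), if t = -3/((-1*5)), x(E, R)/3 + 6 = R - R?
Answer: 7869/5 ≈ 1573.8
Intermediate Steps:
q(c, S) = -3 + (S + c)/(2*c) (q(c, S) = -3 + (S + c)/(c + c) = -3 + (S + c)/((2*c)) = -3 + (S + c)*(1/(2*c)) = -3 + (S + c)/(2*c))
x(E, R) = -18 (x(E, R) = -18 + 3*(R - R) = -18 + 3*0 = -18 + 0 = -18)
t = 3/5 (t = -3/(-5) = -3*(-1/5) = 3/5 ≈ 0.60000)
t*(1 + 12) + x(-8, q(-3, -3))*(-87) = 3*(1 + 12)/5 - 18*(-87) = (3/5)*13 + 1566 = 39/5 + 1566 = 7869/5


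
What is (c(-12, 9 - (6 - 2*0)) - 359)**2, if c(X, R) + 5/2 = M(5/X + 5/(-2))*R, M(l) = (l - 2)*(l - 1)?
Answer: 212547241/2304 ≈ 92251.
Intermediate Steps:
M(l) = (-1 + l)*(-2 + l) (M(l) = (-2 + l)*(-1 + l) = (-1 + l)*(-2 + l))
c(X, R) = -5/2 + R*(19/2 + (-5/2 + 5/X)**2 - 15/X) (c(X, R) = -5/2 + (2 + (5/X + 5/(-2))**2 - 3*(5/X + 5/(-2)))*R = -5/2 + (2 + (5/X + 5*(-1/2))**2 - 3*(5/X + 5*(-1/2)))*R = -5/2 + (2 + (5/X - 5/2)**2 - 3*(5/X - 5/2))*R = -5/2 + (2 + (-5/2 + 5/X)**2 - 3*(-5/2 + 5/X))*R = -5/2 + (2 + (-5/2 + 5/X)**2 + (15/2 - 15/X))*R = -5/2 + (19/2 + (-5/2 + 5/X)**2 - 15/X)*R = -5/2 + R*(19/2 + (-5/2 + 5/X)**2 - 15/X))
(c(-12, 9 - (6 - 2*0)) - 359)**2 = ((-5/2 + 63*(9 - (6 - 2*0))/4 - 40*(9 - (6 - 2*0))/(-12) + 25*(9 - (6 - 2*0))/(-12)**2) - 359)**2 = ((-5/2 + 63*(9 - (6 + 0))/4 - 40*(9 - (6 + 0))*(-1/12) + 25*(9 - (6 + 0))*(1/144)) - 359)**2 = ((-5/2 + 63*(9 - 1*6)/4 - 40*(9 - 1*6)*(-1/12) + 25*(9 - 1*6)*(1/144)) - 359)**2 = ((-5/2 + 63*(9 - 6)/4 - 40*(9 - 6)*(-1/12) + 25*(9 - 6)*(1/144)) - 359)**2 = ((-5/2 + (63/4)*3 - 40*3*(-1/12) + 25*3*(1/144)) - 359)**2 = ((-5/2 + 189/4 + 10 + 25/48) - 359)**2 = (2653/48 - 359)**2 = (-14579/48)**2 = 212547241/2304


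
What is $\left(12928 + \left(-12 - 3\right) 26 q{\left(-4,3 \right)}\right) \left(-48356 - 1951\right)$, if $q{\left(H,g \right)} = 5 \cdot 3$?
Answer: $-356072946$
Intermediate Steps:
$q{\left(H,g \right)} = 15$
$\left(12928 + \left(-12 - 3\right) 26 q{\left(-4,3 \right)}\right) \left(-48356 - 1951\right) = \left(12928 + \left(-12 - 3\right) 26 \cdot 15\right) \left(-48356 - 1951\right) = \left(12928 + \left(-15\right) 26 \cdot 15\right) \left(-50307\right) = \left(12928 - 5850\right) \left(-50307\right) = 7078 \left(-50307\right) = -356072946$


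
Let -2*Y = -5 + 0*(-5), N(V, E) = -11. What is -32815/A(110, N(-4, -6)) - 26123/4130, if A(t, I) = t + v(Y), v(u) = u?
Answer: -11077183/37170 ≈ -298.01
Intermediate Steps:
Y = 5/2 (Y = -(-5 + 0*(-5))/2 = -(-5 + 0)/2 = -½*(-5) = 5/2 ≈ 2.5000)
A(t, I) = 5/2 + t (A(t, I) = t + 5/2 = 5/2 + t)
-32815/A(110, N(-4, -6)) - 26123/4130 = -32815/(5/2 + 110) - 26123/4130 = -32815/225/2 - 26123*1/4130 = -32815*2/225 - 26123/4130 = -13126/45 - 26123/4130 = -11077183/37170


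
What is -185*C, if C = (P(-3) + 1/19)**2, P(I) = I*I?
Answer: -5473040/361 ≈ -15161.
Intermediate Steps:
P(I) = I**2
C = 29584/361 (C = ((-3)**2 + 1/19)**2 = (9 + 1/19)**2 = (172/19)**2 = 29584/361 ≈ 81.950)
-185*C = -185*29584/361 = -5473040/361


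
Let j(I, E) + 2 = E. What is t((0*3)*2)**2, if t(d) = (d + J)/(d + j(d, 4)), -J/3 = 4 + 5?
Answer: 729/4 ≈ 182.25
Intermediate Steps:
j(I, E) = -2 + E
J = -27 (J = -3*(4 + 5) = -3*9 = -27)
t(d) = (-27 + d)/(2 + d) (t(d) = (d - 27)/(d + (-2 + 4)) = (-27 + d)/(d + 2) = (-27 + d)/(2 + d))
t((0*3)*2)**2 = ((-27 + (0*3)*2)/(2 + (0*3)*2))**2 = ((-27 + 0*2)/(2 + 0*2))**2 = ((-27 + 0)/(2 + 0))**2 = (-27/2)**2 = 729/4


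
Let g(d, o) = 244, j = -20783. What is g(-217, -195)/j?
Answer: -244/20783 ≈ -0.011740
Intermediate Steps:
g(-217, -195)/j = 244/(-20783) = 244*(-1/20783) = -244/20783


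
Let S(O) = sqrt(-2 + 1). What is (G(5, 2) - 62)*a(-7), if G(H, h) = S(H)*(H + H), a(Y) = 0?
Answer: 0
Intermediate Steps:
S(O) = I (S(O) = sqrt(-1) = I)
G(H, h) = 2*I*H (G(H, h) = I*(H + H) = I*(2*H) = 2*I*H)
(G(5, 2) - 62)*a(-7) = (2*I*5 - 62)*0 = (10*I - 62)*0 = (-62 + 10*I)*0 = 0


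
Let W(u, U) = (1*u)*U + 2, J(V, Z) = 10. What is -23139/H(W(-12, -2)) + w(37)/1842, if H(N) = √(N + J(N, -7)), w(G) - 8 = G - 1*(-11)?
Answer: -7103617/1842 ≈ -3856.5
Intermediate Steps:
W(u, U) = 2 + U*u (W(u, U) = u*U + 2 = U*u + 2 = 2 + U*u)
w(G) = 19 + G (w(G) = 8 + (G - 1*(-11)) = 8 + (G + 11) = 8 + (11 + G) = 19 + G)
H(N) = √(10 + N) (H(N) = √(N + 10) = √(10 + N))
-23139/H(W(-12, -2)) + w(37)/1842 = -23139/√(10 + (2 - 2*(-12))) + (19 + 37)/1842 = -23139/√(10 + (2 + 24)) + 56*(1/1842) = -23139/√(10 + 26) + 28/921 = -23139/(√36) + 28/921 = -23139/6 + 28/921 = -23139*⅙ + 28/921 = -7713/2 + 28/921 = -7103617/1842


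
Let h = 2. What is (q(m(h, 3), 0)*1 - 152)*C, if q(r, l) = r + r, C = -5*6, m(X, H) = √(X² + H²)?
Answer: 4560 - 60*√13 ≈ 4343.7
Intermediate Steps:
m(X, H) = √(H² + X²)
C = -30
q(r, l) = 2*r
(q(m(h, 3), 0)*1 - 152)*C = ((2*√(3² + 2²))*1 - 152)*(-30) = ((2*√(9 + 4))*1 - 152)*(-30) = ((2*√13)*1 - 152)*(-30) = (2*√13 - 152)*(-30) = (-152 + 2*√13)*(-30) = 4560 - 60*√13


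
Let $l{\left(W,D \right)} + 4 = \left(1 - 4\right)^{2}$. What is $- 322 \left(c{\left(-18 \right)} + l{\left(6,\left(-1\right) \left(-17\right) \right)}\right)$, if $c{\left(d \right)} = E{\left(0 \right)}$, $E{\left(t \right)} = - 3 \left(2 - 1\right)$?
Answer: $-644$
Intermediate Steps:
$E{\left(t \right)} = -3$ ($E{\left(t \right)} = \left(-3\right) 1 = -3$)
$c{\left(d \right)} = -3$
$l{\left(W,D \right)} = 5$ ($l{\left(W,D \right)} = -4 + \left(1 - 4\right)^{2} = -4 + \left(-3\right)^{2} = -4 + 9 = 5$)
$- 322 \left(c{\left(-18 \right)} + l{\left(6,\left(-1\right) \left(-17\right) \right)}\right) = - 322 \left(-3 + 5\right) = \left(-322\right) 2 = -644$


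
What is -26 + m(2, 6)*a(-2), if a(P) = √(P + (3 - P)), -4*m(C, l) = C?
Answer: -26 - √3/2 ≈ -26.866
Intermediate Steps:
m(C, l) = -C/4
a(P) = √3
-26 + m(2, 6)*a(-2) = -26 + (-¼*2)*√3 = -26 - √3/2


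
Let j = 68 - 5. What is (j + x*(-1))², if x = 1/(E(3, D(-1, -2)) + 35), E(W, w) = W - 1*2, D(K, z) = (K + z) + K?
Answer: 5139289/1296 ≈ 3965.5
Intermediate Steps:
j = 63
D(K, z) = z + 2*K
E(W, w) = -2 + W (E(W, w) = W - 2 = -2 + W)
x = 1/36 (x = 1/((-2 + 3) + 35) = 1/(1 + 35) = 1/36 ≈ 0.027778)
(j + x*(-1))² = (63 + (1/36)*(-1))² = (63 - 1/36)² = (2267/36)² = 5139289/1296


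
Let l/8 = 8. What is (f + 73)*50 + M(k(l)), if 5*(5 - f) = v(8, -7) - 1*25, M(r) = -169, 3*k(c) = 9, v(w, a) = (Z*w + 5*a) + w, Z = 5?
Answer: 3851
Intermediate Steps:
l = 64 (l = 8*8 = 64)
v(w, a) = 5*a + 6*w (v(w, a) = (5*w + 5*a) + w = (5*a + 5*w) + w = 5*a + 6*w)
k(c) = 3 (k(c) = (1/3)*9 = 3)
f = 37/5 (f = 5 - ((5*(-7) + 6*8) - 1*25)/5 = 5 - ((-35 + 48) - 25)/5 = 5 - (13 - 25)/5 = 5 - 1/5*(-12) = 5 + 12/5 = 37/5 ≈ 7.4000)
(f + 73)*50 + M(k(l)) = (37/5 + 73)*50 - 169 = (402/5)*50 - 169 = 4020 - 169 = 3851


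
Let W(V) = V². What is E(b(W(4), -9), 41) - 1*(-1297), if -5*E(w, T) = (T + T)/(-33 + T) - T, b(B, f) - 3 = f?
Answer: 26063/20 ≈ 1303.2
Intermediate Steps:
b(B, f) = 3 + f
E(w, T) = T/5 - 2*T/(5*(-33 + T)) (E(w, T) = -((T + T)/(-33 + T) - T)/5 = -((2*T)/(-33 + T) - T)/5 = -(2*T/(-33 + T) - T)/5 = -(-T + 2*T/(-33 + T))/5 = T/5 - 2*T/(5*(-33 + T)))
E(b(W(4), -9), 41) - 1*(-1297) = (⅕)*41*(-35 + 41)/(-33 + 41) - 1*(-1297) = (⅕)*41*6/8 + 1297 = (⅕)*41*(⅛)*6 + 1297 = 123/20 + 1297 = 26063/20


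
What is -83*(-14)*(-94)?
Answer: -109228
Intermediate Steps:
-83*(-14)*(-94) = 1162*(-94) = -109228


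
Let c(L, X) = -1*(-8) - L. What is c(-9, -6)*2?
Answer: 34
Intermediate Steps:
c(L, X) = 8 - L
c(-9, -6)*2 = (8 - 1*(-9))*2 = (8 + 9)*2 = 17*2 = 34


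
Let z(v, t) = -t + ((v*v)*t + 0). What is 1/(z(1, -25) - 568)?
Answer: -1/568 ≈ -0.0017606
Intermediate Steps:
z(v, t) = -t + t*v² (z(v, t) = -t + (v²*t + 0) = -t + (t*v² + 0) = -t + t*v²)
1/(z(1, -25) - 568) = 1/(-25*(-1 + 1²) - 568) = 1/(-25*(-1 + 1) - 568) = 1/(-25*0 - 568) = 1/(0 - 568) = 1/(-568) = -1/568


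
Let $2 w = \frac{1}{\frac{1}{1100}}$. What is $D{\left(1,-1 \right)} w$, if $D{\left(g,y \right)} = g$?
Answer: $550$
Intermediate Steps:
$w = 550$ ($w = \frac{1}{2 \cdot \frac{1}{1100}} = \frac{\frac{1}{\frac{1}{1100}}}{2} = \frac{1}{2} \cdot 1100 = 550$)
$D{\left(1,-1 \right)} w = 1 \cdot 550 = 550$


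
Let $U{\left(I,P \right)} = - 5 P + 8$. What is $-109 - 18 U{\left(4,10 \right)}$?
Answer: $647$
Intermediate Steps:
$U{\left(I,P \right)} = 8 - 5 P$
$-109 - 18 U{\left(4,10 \right)} = -109 - 18 \left(8 - 50\right) = -109 - -756 = -109 + 756 = 647$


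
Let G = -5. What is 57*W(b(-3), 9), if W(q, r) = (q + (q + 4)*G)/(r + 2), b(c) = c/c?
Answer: -1368/11 ≈ -124.36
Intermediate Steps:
b(c) = 1
W(q, r) = (-20 - 4*q)/(2 + r) (W(q, r) = (q + (q + 4)*(-5))/(r + 2) = (q + (4 + q)*(-5))/(2 + r) = (q + (-20 - 5*q))/(2 + r) = (-20 - 4*q)/(2 + r))
57*W(b(-3), 9) = 57*(4*(-5 - 1*1)/(2 + 9)) = 57*(4*(-5 - 1)/11) = 57*(4*(1/11)*(-6)) = 57*(-24/11) = -1368/11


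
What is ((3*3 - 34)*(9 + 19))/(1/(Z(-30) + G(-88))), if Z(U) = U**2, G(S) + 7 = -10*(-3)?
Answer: -646100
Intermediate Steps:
G(S) = 23 (G(S) = -7 - 10*(-3) = -7 + 30 = 23)
((3*3 - 34)*(9 + 19))/(1/(Z(-30) + G(-88))) = ((3*3 - 34)*(9 + 19))/(1/((-30)**2 + 23)) = ((9 - 34)*28)/(1/(900 + 23)) = (-25*28)/(1/923) = -700/1/923 = -700*923 = -646100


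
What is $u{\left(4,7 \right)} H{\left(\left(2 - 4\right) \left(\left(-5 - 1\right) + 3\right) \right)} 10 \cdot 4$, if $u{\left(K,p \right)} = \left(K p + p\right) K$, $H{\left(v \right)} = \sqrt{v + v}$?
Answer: $11200 \sqrt{3} \approx 19399.0$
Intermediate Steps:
$H{\left(v \right)} = \sqrt{2} \sqrt{v}$ ($H{\left(v \right)} = \sqrt{2 v} = \sqrt{2} \sqrt{v}$)
$u{\left(K,p \right)} = K \left(p + K p\right)$ ($u{\left(K,p \right)} = \left(p + K p\right) K = K \left(p + K p\right)$)
$u{\left(4,7 \right)} H{\left(\left(2 - 4\right) \left(\left(-5 - 1\right) + 3\right) \right)} 10 \cdot 4 = 4 \cdot 7 \left(1 + 4\right) \sqrt{2} \sqrt{\left(2 - 4\right) \left(\left(-5 - 1\right) + 3\right)} 10 \cdot 4 = 4 \cdot 7 \cdot 5 \sqrt{2} \sqrt{- 2 \left(-6 + 3\right)} 40 = 140 \sqrt{2} \sqrt{\left(-2\right) \left(-3\right)} 40 = 140 \sqrt{2} \sqrt{6} \cdot 40 = 140 \cdot 2 \sqrt{3} \cdot 40 = 280 \sqrt{3} \cdot 40 = 11200 \sqrt{3}$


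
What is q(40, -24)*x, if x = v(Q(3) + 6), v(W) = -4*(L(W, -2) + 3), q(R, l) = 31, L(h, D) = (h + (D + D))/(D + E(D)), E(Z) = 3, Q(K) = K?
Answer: -992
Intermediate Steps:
L(h, D) = (h + 2*D)/(3 + D) (L(h, D) = (h + (D + D))/(D + 3) = (h + 2*D)/(3 + D))
v(W) = 4 - 4*W (v(W) = -4*((W + 2*(-2))/(3 - 2) + 3) = -4*((W - 4)/1 + 3) = -4*(1*(-4 + W) + 3) = -4*((-4 + W) + 3) = -4*(-1 + W) = 4 - 4*W)
x = -32 (x = 4 - 4*(3 + 6) = 4 - 4*9 = 4 - 36 = -32)
q(40, -24)*x = 31*(-32) = -992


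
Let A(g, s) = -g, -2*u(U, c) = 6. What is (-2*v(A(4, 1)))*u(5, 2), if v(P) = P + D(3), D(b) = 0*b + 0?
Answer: -24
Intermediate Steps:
u(U, c) = -3 (u(U, c) = -1/2*6 = -3)
D(b) = 0 (D(b) = 0 + 0 = 0)
v(P) = P (v(P) = P + 0 = P)
(-2*v(A(4, 1)))*u(5, 2) = -(-2)*4*(-3) = -2*(-4)*(-3) = 8*(-3) = -24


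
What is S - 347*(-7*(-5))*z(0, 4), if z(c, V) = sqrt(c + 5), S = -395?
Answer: -395 - 12145*sqrt(5) ≈ -27552.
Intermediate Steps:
z(c, V) = sqrt(5 + c)
S - 347*(-7*(-5))*z(0, 4) = -395 - 347*(-7*(-5))*sqrt(5 + 0) = -395 - 12145*sqrt(5)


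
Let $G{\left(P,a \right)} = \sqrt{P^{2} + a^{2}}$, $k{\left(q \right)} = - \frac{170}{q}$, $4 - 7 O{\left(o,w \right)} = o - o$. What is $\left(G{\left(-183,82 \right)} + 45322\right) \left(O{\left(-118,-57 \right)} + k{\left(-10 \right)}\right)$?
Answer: $\frac{5574606}{7} + \frac{123 \sqrt{40213}}{7} \approx 7.999 \cdot 10^{5}$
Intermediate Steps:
$O{\left(o,w \right)} = \frac{4}{7}$ ($O{\left(o,w \right)} = \frac{4}{7} - \frac{o - o}{7} = \frac{4}{7} - 0 = \frac{4}{7} + 0 = \frac{4}{7}$)
$\left(G{\left(-183,82 \right)} + 45322\right) \left(O{\left(-118,-57 \right)} + k{\left(-10 \right)}\right) = \left(\sqrt{\left(-183\right)^{2} + 82^{2}} + 45322\right) \left(\frac{4}{7} - \frac{170}{-10}\right) = \left(\sqrt{33489 + 6724} + 45322\right) \left(\frac{4}{7} - -17\right) = \left(\sqrt{40213} + 45322\right) \left(\frac{4}{7} + 17\right) = \left(45322 + \sqrt{40213}\right) \frac{123}{7} = \frac{5574606}{7} + \frac{123 \sqrt{40213}}{7}$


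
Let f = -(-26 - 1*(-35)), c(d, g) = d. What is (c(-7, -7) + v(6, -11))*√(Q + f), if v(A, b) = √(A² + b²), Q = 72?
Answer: 3*√7*(-7 + √157) ≈ 43.893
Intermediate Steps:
f = -9 (f = -(-26 + 35) = -1*9 = -9)
(c(-7, -7) + v(6, -11))*√(Q + f) = (-7 + √(6² + (-11)²))*√(72 - 9) = (-7 + √(36 + 121))*√63 = (-7 + √157)*(3*√7) = 3*√7*(-7 + √157)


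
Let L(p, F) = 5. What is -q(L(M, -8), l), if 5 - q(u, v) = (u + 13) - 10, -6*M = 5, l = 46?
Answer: 3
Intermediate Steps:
M = -⅚ (M = -⅙*5 = -⅚ ≈ -0.83333)
q(u, v) = 2 - u (q(u, v) = 5 - ((u + 13) - 10) = 5 - ((13 + u) - 10) = 5 - (3 + u) = 5 + (-3 - u) = 2 - u)
-q(L(M, -8), l) = -(2 - 1*5) = -(2 - 5) = -1*(-3) = 3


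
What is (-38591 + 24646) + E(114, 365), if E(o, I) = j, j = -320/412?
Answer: -1436415/103 ≈ -13946.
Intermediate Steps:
j = -80/103 (j = -320*1/412 = -80/103 ≈ -0.77670)
E(o, I) = -80/103
(-38591 + 24646) + E(114, 365) = (-38591 + 24646) - 80/103 = -13945 - 80/103 = -1436415/103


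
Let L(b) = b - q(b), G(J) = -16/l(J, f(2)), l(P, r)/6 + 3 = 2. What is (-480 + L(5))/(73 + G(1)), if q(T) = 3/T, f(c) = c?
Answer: -7134/1135 ≈ -6.2855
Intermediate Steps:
l(P, r) = -6 (l(P, r) = -18 + 6*2 = -18 + 12 = -6)
G(J) = 8/3 (G(J) = -16/(-6) = -16*(-⅙) = 8/3)
L(b) = b - 3/b
(-480 + L(5))/(73 + G(1)) = (-480 + (5 - 3/5))/(73 + 8/3) = (-480 + (5 - 3*⅕))/(227/3) = 3*(-480 + (5 - ⅗))/227 = 3*(-480 + 22/5)/227 = (3/227)*(-2378/5) = -7134/1135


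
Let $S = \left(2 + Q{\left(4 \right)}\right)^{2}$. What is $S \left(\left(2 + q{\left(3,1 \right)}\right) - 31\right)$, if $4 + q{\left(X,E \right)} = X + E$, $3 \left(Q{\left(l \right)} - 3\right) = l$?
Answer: $- \frac{10469}{9} \approx -1163.2$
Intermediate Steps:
$Q{\left(l \right)} = 3 + \frac{l}{3}$
$q{\left(X,E \right)} = -4 + E + X$ ($q{\left(X,E \right)} = -4 + \left(X + E\right) = -4 + \left(E + X\right) = -4 + E + X$)
$S = \frac{361}{9}$ ($S = \left(2 + \left(3 + \frac{1}{3} \cdot 4\right)\right)^{2} = \left(2 + \left(3 + \frac{4}{3}\right)\right)^{2} = \left(2 + \frac{13}{3}\right)^{2} = \left(\frac{19}{3}\right)^{2} = \frac{361}{9} \approx 40.111$)
$S \left(\left(2 + q{\left(3,1 \right)}\right) - 31\right) = \frac{361 \left(\left(2 + \left(-4 + 1 + 3\right)\right) - 31\right)}{9} = \frac{361 \left(\left(2 + 0\right) - 31\right)}{9} = \frac{361 \left(2 - 31\right)}{9} = \frac{361}{9} \left(-29\right) = - \frac{10469}{9}$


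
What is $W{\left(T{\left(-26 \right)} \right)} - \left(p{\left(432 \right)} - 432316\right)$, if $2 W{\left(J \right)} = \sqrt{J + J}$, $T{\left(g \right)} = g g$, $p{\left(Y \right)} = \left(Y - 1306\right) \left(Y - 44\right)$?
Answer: $771428 + 13 \sqrt{2} \approx 7.7145 \cdot 10^{5}$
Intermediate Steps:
$p{\left(Y \right)} = \left(-1306 + Y\right) \left(-44 + Y\right)$
$T{\left(g \right)} = g^{2}$
$W{\left(J \right)} = \frac{\sqrt{2} \sqrt{J}}{2}$ ($W{\left(J \right)} = \frac{\sqrt{J + J}}{2} = \frac{\sqrt{2 J}}{2} = \frac{\sqrt{2} \sqrt{J}}{2}$)
$W{\left(T{\left(-26 \right)} \right)} - \left(p{\left(432 \right)} - 432316\right) = \frac{\sqrt{2} \sqrt{\left(-26\right)^{2}}}{2} - \left(\left(57464 + 432^{2} - 583200\right) - 432316\right) = \frac{\sqrt{2} \sqrt{676}}{2} - \left(\left(57464 + 186624 - 583200\right) - 432316\right) = \frac{1}{2} \sqrt{2} \cdot 26 - \left(-339112 - 432316\right) = 13 \sqrt{2} - -771428 = 13 \sqrt{2} + 771428 = 771428 + 13 \sqrt{2}$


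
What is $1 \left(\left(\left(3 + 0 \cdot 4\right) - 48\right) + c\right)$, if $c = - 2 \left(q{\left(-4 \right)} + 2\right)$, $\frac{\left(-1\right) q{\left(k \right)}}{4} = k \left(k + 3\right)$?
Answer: $-17$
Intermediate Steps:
$q{\left(k \right)} = - 4 k \left(3 + k\right)$ ($q{\left(k \right)} = - 4 k \left(k + 3\right) = - 4 k \left(3 + k\right)$)
$c = 28$ ($c = - 2 \left(\left(-4\right) \left(-4\right) \left(3 - 4\right) + 2\right) = - 2 \left(\left(-4\right) \left(-4\right) \left(-1\right) + 2\right) = - 2 \left(-16 + 2\right) = \left(-2\right) \left(-14\right) = 28$)
$1 \left(\left(\left(3 + 0 \cdot 4\right) - 48\right) + c\right) = 1 \left(\left(\left(3 + 0 \cdot 4\right) - 48\right) + 28\right) = 1 \left(\left(\left(3 + 0\right) - 48\right) + 28\right) = 1 \left(\left(3 - 48\right) + 28\right) = 1 \left(-45 + 28\right) = 1 \left(-17\right) = -17$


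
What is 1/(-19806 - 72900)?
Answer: -1/92706 ≈ -1.0787e-5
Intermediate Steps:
1/(-19806 - 72900) = 1/(-92706) = -1/92706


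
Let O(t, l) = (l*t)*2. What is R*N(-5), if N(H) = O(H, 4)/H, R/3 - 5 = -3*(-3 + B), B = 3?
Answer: 120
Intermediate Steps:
O(t, l) = 2*l*t
R = 15 (R = 15 + 3*(-3*(-3 + 3)) = 15 + 3*(-3*0) = 15 + 3*0 = 15 + 0 = 15)
N(H) = 8 (N(H) = (2*4*H)/H = (8*H)/H = 8)
R*N(-5) = 15*8 = 120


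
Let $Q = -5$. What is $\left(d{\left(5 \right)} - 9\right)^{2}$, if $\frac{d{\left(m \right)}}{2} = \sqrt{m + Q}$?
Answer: $81$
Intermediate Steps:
$d{\left(m \right)} = 2 \sqrt{-5 + m}$ ($d{\left(m \right)} = 2 \sqrt{m - 5} = 2 \sqrt{-5 + m}$)
$\left(d{\left(5 \right)} - 9\right)^{2} = \left(2 \sqrt{-5 + 5} - 9\right)^{2} = \left(2 \sqrt{0} - 9\right)^{2} = \left(2 \cdot 0 - 9\right)^{2} = \left(0 - 9\right)^{2} = \left(-9\right)^{2} = 81$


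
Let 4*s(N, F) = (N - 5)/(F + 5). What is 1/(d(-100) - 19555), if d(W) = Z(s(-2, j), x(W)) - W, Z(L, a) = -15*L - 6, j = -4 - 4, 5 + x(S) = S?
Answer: -4/77879 ≈ -5.1362e-5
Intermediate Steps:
x(S) = -5 + S
j = -8
s(N, F) = (-5 + N)/(4*(5 + F)) (s(N, F) = ((N - 5)/(F + 5))/4 = ((-5 + N)/(5 + F))/4 = (-5 + N)/(4*(5 + F)))
Z(L, a) = -6 - 15*L
d(W) = -59/4 - W (d(W) = (-6 - 15*(-5 - 2)/(4*(5 - 8))) - W = (-6 - 15*(-7)/(4*(-3))) - W = (-6 - 15*(-1)*(-7)/(4*3)) - W = (-6 - 15*7/12) - W = (-6 - 35/4) - W = -59/4 - W)
1/(d(-100) - 19555) = 1/((-59/4 - 1*(-100)) - 19555) = 1/((-59/4 + 100) - 19555) = 1/(341/4 - 19555) = 1/(-77879/4) = -4/77879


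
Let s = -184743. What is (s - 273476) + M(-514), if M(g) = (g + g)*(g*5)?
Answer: 2183741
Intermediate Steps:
M(g) = 10*g**2 (M(g) = (2*g)*(5*g) = 10*g**2)
(s - 273476) + M(-514) = (-184743 - 273476) + 10*(-514)**2 = -458219 + 10*264196 = -458219 + 2641960 = 2183741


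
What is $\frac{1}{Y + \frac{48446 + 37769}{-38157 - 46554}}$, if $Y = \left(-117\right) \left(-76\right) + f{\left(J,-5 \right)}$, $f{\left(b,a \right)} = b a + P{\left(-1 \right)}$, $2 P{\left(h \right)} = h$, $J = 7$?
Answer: $\frac{169422}{1500313513} \approx 0.00011292$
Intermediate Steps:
$P{\left(h \right)} = \frac{h}{2}$
$f{\left(b,a \right)} = - \frac{1}{2} + a b$ ($f{\left(b,a \right)} = b a + \frac{1}{2} \left(-1\right) = a b - \frac{1}{2} = - \frac{1}{2} + a b$)
$Y = \frac{17713}{2}$ ($Y = \left(-117\right) \left(-76\right) - \frac{71}{2} = 8892 - \frac{71}{2} = \frac{17713}{2} \approx 8856.5$)
$\frac{1}{Y + \frac{48446 + 37769}{-38157 - 46554}} = \frac{1}{\frac{17713}{2} + \frac{48446 + 37769}{-38157 - 46554}} = \frac{1}{\frac{17713}{2} + \frac{86215}{-84711}} = \frac{1}{\frac{17713}{2} + 86215 \left(- \frac{1}{84711}\right)} = \frac{1}{\frac{17713}{2} - \frac{86215}{84711}} = \frac{1}{\frac{1500313513}{169422}} = \frac{169422}{1500313513}$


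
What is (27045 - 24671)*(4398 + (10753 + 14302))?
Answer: 69921422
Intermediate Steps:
(27045 - 24671)*(4398 + (10753 + 14302)) = 2374*(4398 + 25055) = 2374*29453 = 69921422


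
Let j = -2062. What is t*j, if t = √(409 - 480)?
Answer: -2062*I*√71 ≈ -17375.0*I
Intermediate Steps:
t = I*√71 (t = √(-71) = I*√71 ≈ 8.4261*I)
t*j = (I*√71)*(-2062) = -2062*I*√71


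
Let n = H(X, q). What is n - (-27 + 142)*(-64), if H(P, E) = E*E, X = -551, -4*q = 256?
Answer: 11456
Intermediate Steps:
q = -64 (q = -¼*256 = -64)
H(P, E) = E²
n = 4096 (n = (-64)² = 4096)
n - (-27 + 142)*(-64) = 4096 - (-27 + 142)*(-64) = 4096 - 115*(-64) = 4096 - 1*(-7360) = 4096 + 7360 = 11456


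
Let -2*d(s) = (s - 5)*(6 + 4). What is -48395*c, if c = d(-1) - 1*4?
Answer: -1258270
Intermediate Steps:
d(s) = 25 - 5*s (d(s) = -(s - 5)*(6 + 4)/2 = -(-5 + s)*10/2 = -(-50 + 10*s)/2 = 25 - 5*s)
c = 26 (c = (25 - 5*(-1)) - 1*4 = (25 + 5) - 4 = 30 - 4 = 26)
-48395*c = -48395*26 = -1258270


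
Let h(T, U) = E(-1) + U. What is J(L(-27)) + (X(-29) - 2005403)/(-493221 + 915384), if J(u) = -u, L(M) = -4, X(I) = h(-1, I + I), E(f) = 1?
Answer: -316808/422163 ≈ -0.75044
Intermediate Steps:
h(T, U) = 1 + U
X(I) = 1 + 2*I (X(I) = 1 + (I + I) = 1 + 2*I)
J(L(-27)) + (X(-29) - 2005403)/(-493221 + 915384) = -1*(-4) + ((1 + 2*(-29)) - 2005403)/(-493221 + 915384) = 4 + ((1 - 58) - 2005403)/422163 = 4 + (-57 - 2005403)*(1/422163) = 4 - 2005460*1/422163 = 4 - 2005460/422163 = -316808/422163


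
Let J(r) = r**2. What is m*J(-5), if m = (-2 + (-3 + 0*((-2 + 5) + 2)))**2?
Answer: 625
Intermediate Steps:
m = 25 (m = (-2 + (-3 + 0*(3 + 2)))**2 = (-2 + (-3 + 0*5))**2 = (-2 + (-3 + 0))**2 = (-2 - 3)**2 = (-5)**2 = 25)
m*J(-5) = 25*(-5)**2 = 25*25 = 625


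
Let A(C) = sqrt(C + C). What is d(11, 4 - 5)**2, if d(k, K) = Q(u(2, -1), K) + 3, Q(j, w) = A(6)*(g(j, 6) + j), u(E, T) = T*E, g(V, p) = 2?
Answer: 9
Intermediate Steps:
A(C) = sqrt(2)*sqrt(C) (A(C) = sqrt(2*C) = sqrt(2)*sqrt(C))
u(E, T) = E*T
Q(j, w) = 2*sqrt(3)*(2 + j) (Q(j, w) = (sqrt(2)*sqrt(6))*(2 + j) = (2*sqrt(3))*(2 + j) = 2*sqrt(3)*(2 + j))
d(k, K) = 3 (d(k, K) = 2*sqrt(3)*(2 + 2*(-1)) + 3 = 2*sqrt(3)*(2 - 2) + 3 = 2*sqrt(3)*0 + 3 = 0 + 3 = 3)
d(11, 4 - 5)**2 = 3**2 = 9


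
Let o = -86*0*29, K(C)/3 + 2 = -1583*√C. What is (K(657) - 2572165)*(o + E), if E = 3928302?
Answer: -10104264483642 - 55966518594*√73 ≈ -1.0582e+13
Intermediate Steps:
K(C) = -6 - 4749*√C (K(C) = -6 + 3*(-1583*√C) = -6 - 4749*√C)
o = 0 (o = 0*29 = 0)
(K(657) - 2572165)*(o + E) = ((-6 - 14247*√73) - 2572165)*(0 + 3928302) = ((-6 - 14247*√73) - 2572165)*3928302 = (-2572171 - 14247*√73)*3928302 = -10104264483642 - 55966518594*√73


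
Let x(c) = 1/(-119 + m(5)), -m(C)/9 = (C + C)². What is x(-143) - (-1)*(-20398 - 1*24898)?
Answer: -46156625/1019 ≈ -45296.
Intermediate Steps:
m(C) = -36*C² (m(C) = -9*(C + C)² = -9*4*C² = -36*C²)
x(c) = -1/1019 (x(c) = 1/(-119 - 36*5²) = 1/(-119 - 36*25) = 1/(-119 - 900) = 1/(-1019) = -1/1019)
x(-143) - (-1)*(-20398 - 1*24898) = -1/1019 - (-1)*(-20398 - 1*24898) = -1/1019 - (-1)*(-20398 - 24898) = -1/1019 - (-1)*(-45296) = -1/1019 - 1*45296 = -1/1019 - 45296 = -46156625/1019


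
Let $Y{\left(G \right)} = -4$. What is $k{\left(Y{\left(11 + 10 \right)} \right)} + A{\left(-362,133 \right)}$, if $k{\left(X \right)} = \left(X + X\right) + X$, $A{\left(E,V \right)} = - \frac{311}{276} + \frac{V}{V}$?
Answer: $- \frac{3347}{276} \approx -12.127$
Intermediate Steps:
$A{\left(E,V \right)} = - \frac{35}{276}$ ($A{\left(E,V \right)} = \left(-311\right) \frac{1}{276} + 1 = - \frac{311}{276} + 1 = - \frac{35}{276}$)
$k{\left(X \right)} = 3 X$ ($k{\left(X \right)} = 2 X + X = 3 X$)
$k{\left(Y{\left(11 + 10 \right)} \right)} + A{\left(-362,133 \right)} = 3 \left(-4\right) - \frac{35}{276} = -12 - \frac{35}{276} = - \frac{3347}{276}$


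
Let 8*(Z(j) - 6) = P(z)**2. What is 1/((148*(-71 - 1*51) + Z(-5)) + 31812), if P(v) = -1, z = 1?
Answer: 8/110097 ≈ 7.2663e-5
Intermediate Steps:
Z(j) = 49/8 (Z(j) = 6 + (1/8)*(-1)**2 = 6 + (1/8)*1 = 6 + 1/8 = 49/8)
1/((148*(-71 - 1*51) + Z(-5)) + 31812) = 1/((148*(-71 - 1*51) + 49/8) + 31812) = 1/((148*(-71 - 51) + 49/8) + 31812) = 1/((148*(-122) + 49/8) + 31812) = 1/((-18056 + 49/8) + 31812) = 1/(-144399/8 + 31812) = 1/(110097/8) = 8/110097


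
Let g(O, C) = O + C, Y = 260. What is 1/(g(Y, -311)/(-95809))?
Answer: 95809/51 ≈ 1878.6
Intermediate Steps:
g(O, C) = C + O
1/(g(Y, -311)/(-95809)) = 1/((-311 + 260)/(-95809)) = 1/(-51*(-1/95809)) = 1/(51/95809) = 95809/51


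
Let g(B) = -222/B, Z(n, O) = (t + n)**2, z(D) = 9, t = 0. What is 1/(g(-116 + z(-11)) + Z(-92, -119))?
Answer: 107/905870 ≈ 0.00011812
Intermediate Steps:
Z(n, O) = n**2 (Z(n, O) = (0 + n)**2 = n**2)
1/(g(-116 + z(-11)) + Z(-92, -119)) = 1/(-222/(-116 + 9) + (-92)**2) = 1/(-222/(-107) + 8464) = 1/(-222*(-1/107) + 8464) = 1/(222/107 + 8464) = 1/(905870/107) = 107/905870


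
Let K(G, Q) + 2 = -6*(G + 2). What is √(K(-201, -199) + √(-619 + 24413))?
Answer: √(1192 + √23794) ≈ 36.691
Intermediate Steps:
K(G, Q) = -14 - 6*G (K(G, Q) = -2 - 6*(G + 2) = -2 - 6*(2 + G) = -2 + (-12 - 6*G) = -14 - 6*G)
√(K(-201, -199) + √(-619 + 24413)) = √((-14 - 6*(-201)) + √(-619 + 24413)) = √((-14 + 1206) + √23794) = √(1192 + √23794)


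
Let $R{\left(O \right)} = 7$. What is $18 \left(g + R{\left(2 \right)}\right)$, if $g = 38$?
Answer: $810$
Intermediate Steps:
$18 \left(g + R{\left(2 \right)}\right) = 18 \left(38 + 7\right) = 18 \cdot 45 = 810$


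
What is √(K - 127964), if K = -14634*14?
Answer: 2*I*√83210 ≈ 576.92*I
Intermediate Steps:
K = -204876
√(K - 127964) = √(-204876 - 127964) = √(-332840) = 2*I*√83210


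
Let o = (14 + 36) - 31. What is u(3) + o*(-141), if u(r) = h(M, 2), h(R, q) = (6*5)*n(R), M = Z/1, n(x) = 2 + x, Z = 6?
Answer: -2439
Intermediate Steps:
M = 6 (M = 6/1 = 6*1 = 6)
h(R, q) = 60 + 30*R (h(R, q) = (6*5)*(2 + R) = 30*(2 + R) = 60 + 30*R)
o = 19 (o = 50 - 31 = 19)
u(r) = 240 (u(r) = 60 + 30*6 = 60 + 180 = 240)
u(3) + o*(-141) = 240 + 19*(-141) = 240 - 2679 = -2439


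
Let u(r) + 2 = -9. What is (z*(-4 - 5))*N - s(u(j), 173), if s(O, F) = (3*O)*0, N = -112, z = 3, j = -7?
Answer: 3024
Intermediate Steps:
u(r) = -11 (u(r) = -2 - 9 = -11)
s(O, F) = 0
(z*(-4 - 5))*N - s(u(j), 173) = (3*(-4 - 5))*(-112) - 1*0 = (3*(-9))*(-112) + 0 = -27*(-112) + 0 = 3024 + 0 = 3024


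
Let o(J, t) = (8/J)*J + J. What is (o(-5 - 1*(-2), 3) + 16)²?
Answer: 441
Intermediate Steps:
o(J, t) = 8 + J
(o(-5 - 1*(-2), 3) + 16)² = ((8 + (-5 - 1*(-2))) + 16)² = ((8 + (-5 + 2)) + 16)² = ((8 - 3) + 16)² = (5 + 16)² = 21² = 441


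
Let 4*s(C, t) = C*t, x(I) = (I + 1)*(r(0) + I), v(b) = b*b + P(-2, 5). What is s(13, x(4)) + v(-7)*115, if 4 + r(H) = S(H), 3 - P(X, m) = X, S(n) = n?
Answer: 6210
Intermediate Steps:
P(X, m) = 3 - X
r(H) = -4 + H
v(b) = 5 + b² (v(b) = b*b + (3 - 1*(-2)) = b² + (3 + 2) = b² + 5 = 5 + b²)
x(I) = (1 + I)*(-4 + I) (x(I) = (I + 1)*((-4 + 0) + I) = (1 + I)*(-4 + I))
s(C, t) = C*t/4 (s(C, t) = (C*t)/4 = C*t/4)
s(13, x(4)) + v(-7)*115 = (¼)*13*(-4 + 4² - 3*4) + (5 + (-7)²)*115 = (¼)*13*(-4 + 16 - 12) + (5 + 49)*115 = (¼)*13*0 + 54*115 = 0 + 6210 = 6210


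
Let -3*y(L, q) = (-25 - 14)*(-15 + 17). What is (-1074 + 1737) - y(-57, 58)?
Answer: 637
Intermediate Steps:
y(L, q) = 26 (y(L, q) = -(-25 - 14)*(-15 + 17)/3 = -(-13)*2 = -1/3*(-78) = 26)
(-1074 + 1737) - y(-57, 58) = (-1074 + 1737) - 1*26 = 663 - 26 = 637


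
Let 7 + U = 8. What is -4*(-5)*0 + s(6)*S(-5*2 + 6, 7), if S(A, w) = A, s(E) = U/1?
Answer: -4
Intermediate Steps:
U = 1 (U = -7 + 8 = 1)
s(E) = 1 (s(E) = 1/1 = 1*1 = 1)
-4*(-5)*0 + s(6)*S(-5*2 + 6, 7) = -4*(-5)*0 + 1*(-5*2 + 6) = 20*0 + 1*(-10 + 6) = 0 + 1*(-4) = 0 - 4 = -4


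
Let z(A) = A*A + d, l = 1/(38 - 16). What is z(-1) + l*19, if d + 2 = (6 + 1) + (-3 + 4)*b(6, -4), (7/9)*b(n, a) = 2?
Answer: 1453/154 ≈ 9.4351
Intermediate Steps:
l = 1/22 ≈ 0.045455
b(n, a) = 18/7 (b(n, a) = (9/7)*2 = 18/7)
d = 53/7 (d = -2 + ((6 + 1) + (-3 + 4)*(18/7)) = -2 + (7 + 1*(18/7)) = -2 + (7 + 18/7) = -2 + 67/7 = 53/7 ≈ 7.5714)
z(A) = 53/7 + A**2 (z(A) = A*A + 53/7 = A**2 + 53/7 = 53/7 + A**2)
z(-1) + l*19 = (53/7 + (-1)**2) + (1/22)*19 = (53/7 + 1) + 19/22 = 60/7 + 19/22 = 1453/154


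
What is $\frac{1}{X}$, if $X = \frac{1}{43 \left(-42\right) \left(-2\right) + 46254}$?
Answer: $49866$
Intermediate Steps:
$X = \frac{1}{49866}$ ($X = \frac{1}{\left(-1806\right) \left(-2\right) + 46254} = \frac{1}{3612 + 46254} = \frac{1}{49866} \approx 2.0054 \cdot 10^{-5}$)
$\frac{1}{X} = \frac{1}{\frac{1}{49866}} = 49866$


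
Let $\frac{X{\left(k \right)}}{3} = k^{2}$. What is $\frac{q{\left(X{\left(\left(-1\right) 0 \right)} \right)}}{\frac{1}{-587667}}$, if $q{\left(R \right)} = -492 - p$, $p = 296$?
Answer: $463081596$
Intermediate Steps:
$X{\left(k \right)} = 3 k^{2}$
$q{\left(R \right)} = -788$ ($q{\left(R \right)} = -492 - 296 = -788$)
$\frac{q{\left(X{\left(\left(-1\right) 0 \right)} \right)}}{\frac{1}{-587667}} = - \frac{788}{\frac{1}{-587667}} = - \frac{788}{- \frac{1}{587667}} = \left(-788\right) \left(-587667\right) = 463081596$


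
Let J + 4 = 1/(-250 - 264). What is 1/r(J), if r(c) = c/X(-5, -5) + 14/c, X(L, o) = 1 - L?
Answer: -6343788/26423713 ≈ -0.24008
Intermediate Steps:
J = -2057/514 (J = -4 + 1/(-250 - 264) = -4 + 1/(-514) = -4 - 1/514 = -2057/514 ≈ -4.0019)
r(c) = 14/c + c/6 (r(c) = c/(1 - 1*(-5)) + 14/c = c/(1 + 5) + 14/c = c/6 + 14/c = 14/c + c/6)
1/r(J) = 1/(14/(-2057/514) + (⅙)*(-2057/514)) = 1/(14*(-514/2057) - 2057/3084) = 1/(-7196/2057 - 2057/3084) = 1/(-26423713/6343788) = -6343788/26423713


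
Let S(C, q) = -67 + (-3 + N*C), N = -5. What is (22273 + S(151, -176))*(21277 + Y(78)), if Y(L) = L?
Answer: 458022040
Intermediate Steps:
S(C, q) = -70 - 5*C (S(C, q) = -67 + (-3 - 5*C) = -70 - 5*C)
(22273 + S(151, -176))*(21277 + Y(78)) = (22273 + (-70 - 5*151))*(21277 + 78) = (22273 + (-70 - 755))*21355 = (22273 - 825)*21355 = 21448*21355 = 458022040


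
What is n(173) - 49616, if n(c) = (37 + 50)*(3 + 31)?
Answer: -46658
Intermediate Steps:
n(c) = 2958 (n(c) = 87*34 = 2958)
n(173) - 49616 = 2958 - 49616 = -46658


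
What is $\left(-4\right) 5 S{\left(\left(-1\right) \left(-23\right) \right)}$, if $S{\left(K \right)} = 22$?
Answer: $-440$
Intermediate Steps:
$\left(-4\right) 5 S{\left(\left(-1\right) \left(-23\right) \right)} = \left(-4\right) 5 \cdot 22 = \left(-20\right) 22 = -440$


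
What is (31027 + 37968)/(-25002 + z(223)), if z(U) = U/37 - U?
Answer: -2552815/933102 ≈ -2.7358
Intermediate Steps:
z(U) = -36*U/37 (z(U) = U*(1/37) - U = U/37 - U = -36*U/37)
(31027 + 37968)/(-25002 + z(223)) = (31027 + 37968)/(-25002 - 36/37*223) = 68995/(-25002 - 8028/37) = 68995/(-933102/37) = 68995*(-37/933102) = -2552815/933102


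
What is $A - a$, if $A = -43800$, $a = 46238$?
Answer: $-90038$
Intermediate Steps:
$A - a = -43800 - 46238 = -90038$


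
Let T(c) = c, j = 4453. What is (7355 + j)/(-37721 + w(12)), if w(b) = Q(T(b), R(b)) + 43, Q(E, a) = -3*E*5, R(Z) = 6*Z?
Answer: -5904/18929 ≈ -0.31190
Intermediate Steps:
Q(E, a) = -15*E
w(b) = 43 - 15*b (w(b) = -15*b + 43 = 43 - 15*b)
(7355 + j)/(-37721 + w(12)) = (7355 + 4453)/(-37721 + (43 - 15*12)) = 11808/(-37721 + (43 - 180)) = 11808/(-37721 - 137) = 11808/(-37858) = 11808*(-1/37858) = -5904/18929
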